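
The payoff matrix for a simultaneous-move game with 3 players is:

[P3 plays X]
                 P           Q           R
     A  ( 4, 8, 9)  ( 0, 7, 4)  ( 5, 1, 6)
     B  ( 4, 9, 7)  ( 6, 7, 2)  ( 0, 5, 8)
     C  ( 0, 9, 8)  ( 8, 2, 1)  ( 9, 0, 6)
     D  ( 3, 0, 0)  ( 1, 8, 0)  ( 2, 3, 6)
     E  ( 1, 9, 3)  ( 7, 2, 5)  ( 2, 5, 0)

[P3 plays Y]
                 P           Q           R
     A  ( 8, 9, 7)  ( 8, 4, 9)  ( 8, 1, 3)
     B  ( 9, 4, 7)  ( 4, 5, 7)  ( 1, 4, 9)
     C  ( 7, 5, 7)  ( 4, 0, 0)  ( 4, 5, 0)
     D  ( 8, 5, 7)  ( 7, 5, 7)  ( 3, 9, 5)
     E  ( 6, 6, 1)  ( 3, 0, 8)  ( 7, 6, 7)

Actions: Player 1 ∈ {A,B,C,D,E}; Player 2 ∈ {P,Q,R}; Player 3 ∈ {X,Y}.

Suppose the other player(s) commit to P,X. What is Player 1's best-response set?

u_1(A vs P,X) = 4
u_1(B vs P,X) = 4
u_1(C vs P,X) = 0
u_1(D vs P,X) = 3
u_1(E vs P,X) = 1
max payoff 4 at {A,B}

argmax u_1 = {A,B}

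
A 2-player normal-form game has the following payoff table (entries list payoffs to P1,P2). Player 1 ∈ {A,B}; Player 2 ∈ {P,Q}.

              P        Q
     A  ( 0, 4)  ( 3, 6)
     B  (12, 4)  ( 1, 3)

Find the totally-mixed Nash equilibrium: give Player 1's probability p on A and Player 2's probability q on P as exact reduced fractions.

P1 indiff ⇒ q·0+(1-q)·3 = q·12+(1-q)·1 ⇒ q(-12) = (1-q)(-2) ⇒ q = 1/7
P2 indiff ⇒ p·4+(1-p)·4 = p·6+(1-p)·3 ⇒ p(-2) = (1-p)(-1) ⇒ p = 1/3

P1 mixes 1/3 on A; P2 mixes 1/7 on P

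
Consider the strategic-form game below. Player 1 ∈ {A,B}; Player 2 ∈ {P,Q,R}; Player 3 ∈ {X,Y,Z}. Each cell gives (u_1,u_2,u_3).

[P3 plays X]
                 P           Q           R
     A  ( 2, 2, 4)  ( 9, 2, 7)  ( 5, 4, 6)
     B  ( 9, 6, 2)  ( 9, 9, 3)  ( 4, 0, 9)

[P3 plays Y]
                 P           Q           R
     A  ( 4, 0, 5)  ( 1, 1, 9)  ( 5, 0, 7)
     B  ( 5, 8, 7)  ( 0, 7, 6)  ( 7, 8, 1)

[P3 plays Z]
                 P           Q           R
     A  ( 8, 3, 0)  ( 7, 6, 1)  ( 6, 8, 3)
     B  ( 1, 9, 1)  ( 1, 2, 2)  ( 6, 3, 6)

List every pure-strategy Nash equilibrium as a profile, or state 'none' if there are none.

Nash profiles: (A,Q,Y), (B,P,Y)

(A,P,X): not NE [P1→B gives 9>2; P2→R gives 4>2; P3→Y gives 5>4]
(A,P,Y): not NE [P1→B gives 5>4; P2→Q gives 1>0]
(A,P,Z): not NE [P2→R gives 8>3; P3→Y gives 5>0]
(A,Q,X): not NE [P2→R gives 4>2; P3→Y gives 9>7]
(A,Q,Y): NE
(A,Q,Z): not NE [P2→R gives 8>6; P3→Y gives 9>1]
(A,R,X): not NE [P3→Y gives 7>6]
(A,R,Y): not NE [P1→B gives 7>5; P2→Q gives 1>0]
(A,R,Z): not NE [P3→Y gives 7>3]
(B,P,X): not NE [P2→Q gives 9>6; P3→Y gives 7>2]
(B,P,Y): NE
(B,P,Z): not NE [P1→A gives 8>1; P3→Y gives 7>1]
(B,Q,X): not NE [P3→Y gives 6>3]
(B,Q,Y): not NE [P1→A gives 1>0; P2→R gives 8>7]
(B,Q,Z): not NE [P1→A gives 7>1; P2→P gives 9>2; P3→Y gives 6>2]
(B,R,X): not NE [P1→A gives 5>4; P2→Q gives 9>0]
(B,R,Y): not NE [P3→X gives 9>1]
(B,R,Z): not NE [P2→P gives 9>3; P3→X gives 9>6]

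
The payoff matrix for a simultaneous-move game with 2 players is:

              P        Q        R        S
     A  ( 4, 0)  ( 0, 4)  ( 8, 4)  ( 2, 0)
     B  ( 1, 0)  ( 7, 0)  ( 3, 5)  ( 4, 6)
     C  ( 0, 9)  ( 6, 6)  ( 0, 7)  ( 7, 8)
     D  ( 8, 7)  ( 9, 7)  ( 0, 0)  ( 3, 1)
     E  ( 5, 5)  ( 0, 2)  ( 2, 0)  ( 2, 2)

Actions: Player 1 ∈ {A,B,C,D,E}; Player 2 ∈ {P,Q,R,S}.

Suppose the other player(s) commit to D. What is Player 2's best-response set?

argmax u_2 = {P,Q}

u_2(P vs D) = 7
u_2(Q vs D) = 7
u_2(R vs D) = 0
u_2(S vs D) = 1
max payoff 7 at {P,Q}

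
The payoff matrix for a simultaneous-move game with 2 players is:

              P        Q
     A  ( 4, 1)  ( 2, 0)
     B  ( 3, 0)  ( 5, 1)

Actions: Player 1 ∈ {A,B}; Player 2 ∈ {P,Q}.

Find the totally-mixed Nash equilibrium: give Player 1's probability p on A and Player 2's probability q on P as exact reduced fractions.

(p,q) = (1/2, 3/4)

P1 indiff ⇒ q·4+(1-q)·2 = q·3+(1-q)·5 ⇒ q(1) = (1-q)(3) ⇒ q = 3/4
P2 indiff ⇒ p·1+(1-p)·0 = p·0+(1-p)·1 ⇒ p(1) = (1-p)(1) ⇒ p = 1/2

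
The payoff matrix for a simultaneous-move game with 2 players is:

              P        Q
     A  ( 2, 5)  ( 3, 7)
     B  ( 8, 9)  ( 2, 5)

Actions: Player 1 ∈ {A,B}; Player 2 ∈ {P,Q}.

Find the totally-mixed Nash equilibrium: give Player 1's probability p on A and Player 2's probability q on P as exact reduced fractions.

P1 indiff ⇒ q·2+(1-q)·3 = q·8+(1-q)·2 ⇒ q(-6) = (1-q)(-1) ⇒ q = 1/7
P2 indiff ⇒ p·5+(1-p)·9 = p·7+(1-p)·5 ⇒ p(-2) = (1-p)(-4) ⇒ p = 2/3

(p,q) = (2/3, 1/7)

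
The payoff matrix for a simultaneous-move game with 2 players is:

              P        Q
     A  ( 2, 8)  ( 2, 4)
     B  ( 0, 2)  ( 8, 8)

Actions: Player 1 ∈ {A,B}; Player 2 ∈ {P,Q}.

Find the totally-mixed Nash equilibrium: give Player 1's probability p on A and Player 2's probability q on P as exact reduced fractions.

p=3/5, q=3/4

P1 indiff ⇒ q·2+(1-q)·2 = q·0+(1-q)·8 ⇒ q(2) = (1-q)(6) ⇒ q = 3/4
P2 indiff ⇒ p·8+(1-p)·2 = p·4+(1-p)·8 ⇒ p(4) = (1-p)(6) ⇒ p = 3/5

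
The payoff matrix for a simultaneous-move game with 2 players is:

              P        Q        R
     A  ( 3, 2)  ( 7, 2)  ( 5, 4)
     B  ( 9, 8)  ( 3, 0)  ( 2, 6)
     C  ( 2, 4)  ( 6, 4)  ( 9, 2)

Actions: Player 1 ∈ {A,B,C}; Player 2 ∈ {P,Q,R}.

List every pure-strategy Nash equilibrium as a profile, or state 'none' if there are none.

(A,P): not NE [P1→B gives 9>3; P2→R gives 4>2]
(A,Q): not NE [P2→R gives 4>2]
(A,R): not NE [P1→C gives 9>5]
(B,P): NE
(B,Q): not NE [P1→A gives 7>3; P2→P gives 8>0]
(B,R): not NE [P1→C gives 9>2; P2→P gives 8>6]
(C,P): not NE [P1→B gives 9>2]
(C,Q): not NE [P1→A gives 7>6]
(C,R): not NE [P2→Q gives 4>2]

NE set: (B,P)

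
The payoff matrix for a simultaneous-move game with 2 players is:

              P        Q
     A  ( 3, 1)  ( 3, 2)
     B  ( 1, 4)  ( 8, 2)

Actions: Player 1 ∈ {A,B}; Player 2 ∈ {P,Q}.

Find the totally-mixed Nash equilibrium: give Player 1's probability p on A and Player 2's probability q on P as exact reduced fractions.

P1 indiff ⇒ q·3+(1-q)·3 = q·1+(1-q)·8 ⇒ q(2) = (1-q)(5) ⇒ q = 5/7
P2 indiff ⇒ p·1+(1-p)·4 = p·2+(1-p)·2 ⇒ p(-1) = (1-p)(-2) ⇒ p = 2/3

(p,q) = (2/3, 5/7)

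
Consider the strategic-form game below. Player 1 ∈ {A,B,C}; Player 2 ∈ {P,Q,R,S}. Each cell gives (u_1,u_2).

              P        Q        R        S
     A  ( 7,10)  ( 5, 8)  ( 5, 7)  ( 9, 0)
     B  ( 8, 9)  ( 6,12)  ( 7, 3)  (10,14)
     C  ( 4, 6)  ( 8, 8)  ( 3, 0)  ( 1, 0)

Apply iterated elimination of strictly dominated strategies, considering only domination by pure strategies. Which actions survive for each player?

Remaining: P1:{B,C} P2:{Q,S}

P1 drop A (B beats it: P:8>7 Q:6>5 R:7>5 S:10>9)
P2 drop P (Q beats it: B:12>9 C:8>6)
P2 drop R (Q beats it: B:12>3 C:8>0)
P1→{B,C} P2→{Q,S}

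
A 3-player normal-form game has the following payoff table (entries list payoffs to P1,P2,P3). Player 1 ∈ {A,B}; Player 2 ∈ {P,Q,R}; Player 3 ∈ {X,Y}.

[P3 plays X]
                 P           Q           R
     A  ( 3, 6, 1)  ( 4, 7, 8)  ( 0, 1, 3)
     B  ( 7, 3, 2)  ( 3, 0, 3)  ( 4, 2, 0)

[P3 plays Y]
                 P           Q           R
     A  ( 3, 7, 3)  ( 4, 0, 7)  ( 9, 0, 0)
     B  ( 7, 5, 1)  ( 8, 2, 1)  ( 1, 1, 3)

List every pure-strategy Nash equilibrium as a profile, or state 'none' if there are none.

(A,P,X): not NE [P1→B gives 7>3; P2→Q gives 7>6; P3→Y gives 3>1]
(A,P,Y): not NE [P1→B gives 7>3]
(A,Q,X): NE
(A,Q,Y): not NE [P1→B gives 8>4; P2→P gives 7>0; P3→X gives 8>7]
(A,R,X): not NE [P1→B gives 4>0; P2→Q gives 7>1]
(A,R,Y): not NE [P2→P gives 7>0; P3→X gives 3>0]
(B,P,X): NE
(B,P,Y): not NE [P3→X gives 2>1]
(B,Q,X): not NE [P1→A gives 4>3; P2→P gives 3>0]
(B,Q,Y): not NE [P2→P gives 5>2; P3→X gives 3>1]
(B,R,X): not NE [P2→P gives 3>2; P3→Y gives 3>0]
(B,R,Y): not NE [P1→A gives 9>1; P2→P gives 5>1]

NE set: (A,Q,X), (B,P,X)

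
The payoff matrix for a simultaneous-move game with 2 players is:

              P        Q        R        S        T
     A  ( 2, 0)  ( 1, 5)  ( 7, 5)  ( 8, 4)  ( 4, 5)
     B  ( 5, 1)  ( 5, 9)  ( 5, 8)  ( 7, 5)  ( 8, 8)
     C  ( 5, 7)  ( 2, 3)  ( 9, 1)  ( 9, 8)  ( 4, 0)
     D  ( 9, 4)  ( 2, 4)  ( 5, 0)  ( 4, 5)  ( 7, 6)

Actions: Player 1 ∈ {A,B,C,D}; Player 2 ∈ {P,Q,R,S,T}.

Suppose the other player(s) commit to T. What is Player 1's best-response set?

BR_1 = {B}

u_1(A vs T) = 4
u_1(B vs T) = 8
u_1(C vs T) = 4
u_1(D vs T) = 7
max payoff 8 at {B}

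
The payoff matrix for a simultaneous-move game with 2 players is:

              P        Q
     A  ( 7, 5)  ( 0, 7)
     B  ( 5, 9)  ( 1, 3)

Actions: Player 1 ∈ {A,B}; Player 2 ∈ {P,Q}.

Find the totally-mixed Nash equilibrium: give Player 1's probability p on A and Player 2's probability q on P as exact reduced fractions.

P1 indiff ⇒ q·7+(1-q)·0 = q·5+(1-q)·1 ⇒ q(2) = (1-q)(1) ⇒ q = 1/3
P2 indiff ⇒ p·5+(1-p)·9 = p·7+(1-p)·3 ⇒ p(-2) = (1-p)(-6) ⇒ p = 3/4

P1 mixes 3/4 on A; P2 mixes 1/3 on P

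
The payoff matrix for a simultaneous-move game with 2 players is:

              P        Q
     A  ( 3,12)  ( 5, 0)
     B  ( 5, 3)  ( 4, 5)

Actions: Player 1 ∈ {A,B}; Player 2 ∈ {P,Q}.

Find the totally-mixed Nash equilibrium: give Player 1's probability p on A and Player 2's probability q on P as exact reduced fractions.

P1 indiff ⇒ q·3+(1-q)·5 = q·5+(1-q)·4 ⇒ q(-2) = (1-q)(-1) ⇒ q = 1/3
P2 indiff ⇒ p·12+(1-p)·3 = p·0+(1-p)·5 ⇒ p(12) = (1-p)(2) ⇒ p = 1/7

p=1/7, q=1/3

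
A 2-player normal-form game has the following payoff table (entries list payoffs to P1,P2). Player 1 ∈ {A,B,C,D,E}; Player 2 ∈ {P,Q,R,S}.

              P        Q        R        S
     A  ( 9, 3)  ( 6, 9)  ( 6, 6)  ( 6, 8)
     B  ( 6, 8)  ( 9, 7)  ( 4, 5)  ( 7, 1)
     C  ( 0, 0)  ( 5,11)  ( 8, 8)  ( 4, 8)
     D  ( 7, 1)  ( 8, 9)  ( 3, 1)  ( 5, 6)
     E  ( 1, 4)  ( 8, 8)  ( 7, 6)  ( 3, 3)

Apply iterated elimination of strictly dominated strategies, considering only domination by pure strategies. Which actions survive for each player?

Survivors P1:{A,B,D} P2:{P,Q}

P2 drop R (Q beats it: A:9>6 B:7>5 C:11>8 D:9>1 E:8>6)
P1 drop C (A beats it: P:9>0 Q:6>5 S:6>4)
P1 drop E (B beats it: P:6>1 Q:9>8 S:7>3)
P2 drop S (Q beats it: A:9>8 B:7>1 D:9>6)
P1→{A,B,D} P2→{P,Q}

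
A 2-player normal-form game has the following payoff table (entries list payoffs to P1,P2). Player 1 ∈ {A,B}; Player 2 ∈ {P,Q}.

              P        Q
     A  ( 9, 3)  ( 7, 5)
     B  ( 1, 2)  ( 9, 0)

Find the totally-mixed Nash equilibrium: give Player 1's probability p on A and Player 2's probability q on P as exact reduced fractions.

P1 mixes 1/2 on A; P2 mixes 1/5 on P

P1 indiff ⇒ q·9+(1-q)·7 = q·1+(1-q)·9 ⇒ q(8) = (1-q)(2) ⇒ q = 1/5
P2 indiff ⇒ p·3+(1-p)·2 = p·5+(1-p)·0 ⇒ p(-2) = (1-p)(-2) ⇒ p = 1/2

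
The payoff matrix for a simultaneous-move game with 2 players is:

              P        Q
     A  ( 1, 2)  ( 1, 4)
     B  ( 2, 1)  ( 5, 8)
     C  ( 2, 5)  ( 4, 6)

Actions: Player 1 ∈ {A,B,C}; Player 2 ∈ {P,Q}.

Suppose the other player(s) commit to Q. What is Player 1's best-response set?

BR_1 = {B}

u_1(A vs Q) = 1
u_1(B vs Q) = 5
u_1(C vs Q) = 4
max payoff 5 at {B}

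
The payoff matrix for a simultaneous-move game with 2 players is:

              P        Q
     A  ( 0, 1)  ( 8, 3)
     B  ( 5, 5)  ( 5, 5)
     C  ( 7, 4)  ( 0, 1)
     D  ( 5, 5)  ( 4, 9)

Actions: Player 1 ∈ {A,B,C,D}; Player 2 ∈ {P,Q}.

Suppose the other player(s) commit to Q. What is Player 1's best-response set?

argmax u_1 = {A}

u_1(A vs Q) = 8
u_1(B vs Q) = 5
u_1(C vs Q) = 0
u_1(D vs Q) = 4
max payoff 8 at {A}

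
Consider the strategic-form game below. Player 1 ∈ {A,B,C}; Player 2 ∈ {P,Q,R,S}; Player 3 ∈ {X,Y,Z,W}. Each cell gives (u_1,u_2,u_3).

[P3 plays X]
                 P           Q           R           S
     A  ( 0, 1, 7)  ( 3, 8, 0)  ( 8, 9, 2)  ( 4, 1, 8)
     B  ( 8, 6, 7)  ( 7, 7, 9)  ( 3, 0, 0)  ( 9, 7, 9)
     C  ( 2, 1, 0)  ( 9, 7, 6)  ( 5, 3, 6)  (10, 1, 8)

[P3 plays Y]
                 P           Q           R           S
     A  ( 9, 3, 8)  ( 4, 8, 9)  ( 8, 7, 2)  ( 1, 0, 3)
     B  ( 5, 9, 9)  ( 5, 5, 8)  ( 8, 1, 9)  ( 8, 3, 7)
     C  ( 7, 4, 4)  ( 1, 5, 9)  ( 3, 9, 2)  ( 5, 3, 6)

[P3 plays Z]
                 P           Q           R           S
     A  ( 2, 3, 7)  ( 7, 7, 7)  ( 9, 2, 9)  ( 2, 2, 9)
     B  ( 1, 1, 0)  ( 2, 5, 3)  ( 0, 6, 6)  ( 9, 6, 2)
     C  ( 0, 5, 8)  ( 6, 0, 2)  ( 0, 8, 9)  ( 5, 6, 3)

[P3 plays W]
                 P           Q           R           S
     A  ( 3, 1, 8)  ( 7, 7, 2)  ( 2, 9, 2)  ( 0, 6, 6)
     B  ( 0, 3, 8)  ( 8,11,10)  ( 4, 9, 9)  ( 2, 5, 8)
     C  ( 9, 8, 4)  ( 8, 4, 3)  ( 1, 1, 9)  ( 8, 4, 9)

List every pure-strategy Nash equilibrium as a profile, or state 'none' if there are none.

(A,P,X): not NE [P1→B gives 8>0; P2→R gives 9>1; P3→W gives 8>7]
(A,P,Y): not NE [P2→Q gives 8>3]
(A,P,Z): not NE [P2→Q gives 7>3; P3→W gives 8>7]
(A,P,W): not NE [P1→C gives 9>3; P2→R gives 9>1]
(A,Q,X): not NE [P1→C gives 9>3; P2→R gives 9>8; P3→Y gives 9>0]
(A,Q,Y): not NE [P1→B gives 5>4]
(A,Q,Z): not NE [P3→Y gives 9>7]
(A,Q,W): not NE [P1→C gives 8>7; P2→R gives 9>7; P3→Y gives 9>2]
(A,R,X): not NE [P3→Z gives 9>2]
(A,R,Y): not NE [P2→Q gives 8>7; P3→Z gives 9>2]
(A,R,Z): not NE [P2→Q gives 7>2]
(A,R,W): not NE [P1→B gives 4>2; P3→Z gives 9>2]
(A,S,X): not NE [P1→C gives 10>4; P2→R gives 9>1; P3→Z gives 9>8]
(A,S,Y): not NE [P1→B gives 8>1; P2→Q gives 8>0; P3→Z gives 9>3]
(A,S,Z): not NE [P1→B gives 9>2; P2→Q gives 7>2]
(A,S,W): not NE [P1→C gives 8>0; P2→R gives 9>6; P3→Z gives 9>6]
(B,P,X): not NE [P2→S gives 7>6; P3→Y gives 9>7]
(B,P,Y): not NE [P1→A gives 9>5]
(B,P,Z): not NE [P1→A gives 2>1; P2→S gives 6>1; P3→Y gives 9>0]
(B,P,W): not NE [P1→C gives 9>0; P2→Q gives 11>3; P3→Y gives 9>8]
(B,Q,X): not NE [P1→C gives 9>7; P3→W gives 10>9]
(B,Q,Y): not NE [P2→P gives 9>5; P3→W gives 10>8]
(B,Q,Z): not NE [P1→A gives 7>2; P2→S gives 6>5; P3→W gives 10>3]
(B,Q,W): NE
(B,R,X): not NE [P1→A gives 8>3; P2→S gives 7>0; P3→W gives 9>0]
(B,R,Y): not NE [P2→P gives 9>1]
(B,R,Z): not NE [P1→A gives 9>0; P3→W gives 9>6]
(B,R,W): not NE [P2→Q gives 11>9]
(B,S,X): not NE [P1→C gives 10>9]
(B,S,Y): not NE [P2→P gives 9>3; P3→X gives 9>7]
(B,S,Z): not NE [P3→X gives 9>2]
(B,S,W): not NE [P1→C gives 8>2; P2→Q gives 11>5; P3→X gives 9>8]
(C,P,X): not NE [P1→B gives 8>2; P2→Q gives 7>1; P3→Z gives 8>0]
(C,P,Y): not NE [P1→A gives 9>7; P2→R gives 9>4; P3→Z gives 8>4]
(C,P,Z): not NE [P1→A gives 2>0; P2→R gives 8>5]
(C,P,W): not NE [P3→Z gives 8>4]
(C,Q,X): not NE [P3→Y gives 9>6]
(C,Q,Y): not NE [P1→B gives 5>1; P2→R gives 9>5]
(C,Q,Z): not NE [P1→A gives 7>6; P2→R gives 8>0; P3→Y gives 9>2]
(C,Q,W): not NE [P2→P gives 8>4; P3→Y gives 9>3]
(C,R,X): not NE [P1→A gives 8>5; P2→Q gives 7>3; P3→W gives 9>6]
(C,R,Y): not NE [P1→B gives 8>3; P3→W gives 9>2]
(C,R,Z): not NE [P1→A gives 9>0]
(C,R,W): not NE [P1→B gives 4>1; P2→P gives 8>1]
(C,S,X): not NE [P2→Q gives 7>1; P3→W gives 9>8]
(C,S,Y): not NE [P1→B gives 8>5; P2→R gives 9>3; P3→W gives 9>6]
(C,S,Z): not NE [P1→B gives 9>5; P2→R gives 8>6; P3→W gives 9>3]
(C,S,W): not NE [P2→P gives 8>4]

NE set: (B,Q,W)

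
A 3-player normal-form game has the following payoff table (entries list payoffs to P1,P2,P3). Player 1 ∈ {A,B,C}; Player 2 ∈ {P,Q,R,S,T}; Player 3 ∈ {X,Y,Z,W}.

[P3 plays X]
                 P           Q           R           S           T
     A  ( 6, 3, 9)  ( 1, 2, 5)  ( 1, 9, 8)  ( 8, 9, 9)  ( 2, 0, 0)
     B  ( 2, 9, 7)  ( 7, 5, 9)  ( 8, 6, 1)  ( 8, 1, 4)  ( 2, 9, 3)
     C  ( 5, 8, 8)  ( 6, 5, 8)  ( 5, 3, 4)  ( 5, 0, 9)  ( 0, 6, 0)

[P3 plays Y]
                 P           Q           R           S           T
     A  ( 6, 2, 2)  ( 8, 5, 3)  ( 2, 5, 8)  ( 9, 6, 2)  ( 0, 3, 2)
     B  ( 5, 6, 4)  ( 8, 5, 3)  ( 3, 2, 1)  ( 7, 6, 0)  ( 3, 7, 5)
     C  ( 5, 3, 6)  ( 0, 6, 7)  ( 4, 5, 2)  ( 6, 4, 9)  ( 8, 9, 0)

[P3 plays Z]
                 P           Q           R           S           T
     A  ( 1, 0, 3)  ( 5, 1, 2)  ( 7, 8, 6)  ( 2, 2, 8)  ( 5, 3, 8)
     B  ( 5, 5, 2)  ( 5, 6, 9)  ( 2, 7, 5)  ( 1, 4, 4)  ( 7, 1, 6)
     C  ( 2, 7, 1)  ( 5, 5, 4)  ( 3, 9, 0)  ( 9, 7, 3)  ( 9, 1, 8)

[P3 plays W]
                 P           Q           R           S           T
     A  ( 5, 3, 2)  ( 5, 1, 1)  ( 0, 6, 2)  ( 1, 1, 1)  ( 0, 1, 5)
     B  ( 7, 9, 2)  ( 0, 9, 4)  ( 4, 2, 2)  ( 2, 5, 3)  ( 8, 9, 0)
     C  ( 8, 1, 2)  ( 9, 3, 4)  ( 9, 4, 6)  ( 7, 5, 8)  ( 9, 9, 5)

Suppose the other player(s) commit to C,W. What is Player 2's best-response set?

u_2(P vs C,W) = 1
u_2(Q vs C,W) = 3
u_2(R vs C,W) = 4
u_2(S vs C,W) = 5
u_2(T vs C,W) = 9
max payoff 9 at {T}

argmax u_2 = {T}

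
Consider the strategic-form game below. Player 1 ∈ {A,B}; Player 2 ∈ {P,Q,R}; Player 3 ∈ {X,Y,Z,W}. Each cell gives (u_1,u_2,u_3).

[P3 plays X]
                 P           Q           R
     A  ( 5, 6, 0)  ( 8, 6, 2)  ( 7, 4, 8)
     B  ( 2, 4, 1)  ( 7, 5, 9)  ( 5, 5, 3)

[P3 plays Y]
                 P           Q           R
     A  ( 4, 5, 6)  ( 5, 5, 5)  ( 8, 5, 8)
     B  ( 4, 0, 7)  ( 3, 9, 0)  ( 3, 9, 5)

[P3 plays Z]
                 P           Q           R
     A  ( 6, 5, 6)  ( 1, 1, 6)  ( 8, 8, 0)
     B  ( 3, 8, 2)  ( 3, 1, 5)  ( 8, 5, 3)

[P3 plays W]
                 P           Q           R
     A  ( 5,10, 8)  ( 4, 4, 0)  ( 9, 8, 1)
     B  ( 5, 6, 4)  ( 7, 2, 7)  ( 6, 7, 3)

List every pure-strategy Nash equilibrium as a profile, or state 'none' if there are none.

(A,P,X): not NE [P3→W gives 8>0]
(A,P,Y): not NE [P3→W gives 8>6]
(A,P,Z): not NE [P2→R gives 8>5; P3→W gives 8>6]
(A,P,W): NE
(A,Q,X): not NE [P3→Z gives 6>2]
(A,Q,Y): not NE [P3→Z gives 6>5]
(A,Q,Z): not NE [P1→B gives 3>1; P2→R gives 8>1]
(A,Q,W): not NE [P1→B gives 7>4; P2→P gives 10>4; P3→Z gives 6>0]
(A,R,X): not NE [P2→Q gives 6>4]
(A,R,Y): NE
(A,R,Z): not NE [P3→Y gives 8>0]
(A,R,W): not NE [P2→P gives 10>8; P3→Y gives 8>1]
(B,P,X): not NE [P1→A gives 5>2; P2→R gives 5>4; P3→Y gives 7>1]
(B,P,Y): not NE [P2→R gives 9>0]
(B,P,Z): not NE [P1→A gives 6>3; P3→Y gives 7>2]
(B,P,W): not NE [P2→R gives 7>6; P3→Y gives 7>4]
(B,Q,X): not NE [P1→A gives 8>7]
(B,Q,Y): not NE [P1→A gives 5>3; P3→X gives 9>0]
(B,Q,Z): not NE [P2→P gives 8>1; P3→X gives 9>5]
(B,Q,W): not NE [P2→R gives 7>2; P3→X gives 9>7]
(B,R,X): not NE [P1→A gives 7>5; P3→Y gives 5>3]
(B,R,Y): not NE [P1→A gives 8>3]
(B,R,Z): not NE [P2→P gives 8>5; P3→Y gives 5>3]
(B,R,W): not NE [P1→A gives 9>6; P3→Y gives 5>3]

Nash profiles: (A,P,W), (A,R,Y)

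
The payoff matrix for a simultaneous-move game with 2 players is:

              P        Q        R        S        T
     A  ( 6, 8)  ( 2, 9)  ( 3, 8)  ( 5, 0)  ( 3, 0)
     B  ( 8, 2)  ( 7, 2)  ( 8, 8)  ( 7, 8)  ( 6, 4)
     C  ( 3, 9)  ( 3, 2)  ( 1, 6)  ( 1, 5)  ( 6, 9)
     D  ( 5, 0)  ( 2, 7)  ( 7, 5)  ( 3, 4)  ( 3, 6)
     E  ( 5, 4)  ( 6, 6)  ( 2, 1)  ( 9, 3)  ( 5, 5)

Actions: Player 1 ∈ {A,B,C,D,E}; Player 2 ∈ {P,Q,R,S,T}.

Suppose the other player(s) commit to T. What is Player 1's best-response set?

u_1(A vs T) = 3
u_1(B vs T) = 6
u_1(C vs T) = 6
u_1(D vs T) = 3
u_1(E vs T) = 5
max payoff 6 at {B,C}

P1 best: {B,C}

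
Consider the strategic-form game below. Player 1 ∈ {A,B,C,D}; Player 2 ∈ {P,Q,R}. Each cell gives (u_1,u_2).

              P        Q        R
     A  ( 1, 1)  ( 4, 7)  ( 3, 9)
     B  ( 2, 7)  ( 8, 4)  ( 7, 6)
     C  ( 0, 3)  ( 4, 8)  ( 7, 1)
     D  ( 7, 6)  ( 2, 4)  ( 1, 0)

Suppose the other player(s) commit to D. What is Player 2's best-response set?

argmax u_2 = {P}

u_2(P vs D) = 6
u_2(Q vs D) = 4
u_2(R vs D) = 0
max payoff 6 at {P}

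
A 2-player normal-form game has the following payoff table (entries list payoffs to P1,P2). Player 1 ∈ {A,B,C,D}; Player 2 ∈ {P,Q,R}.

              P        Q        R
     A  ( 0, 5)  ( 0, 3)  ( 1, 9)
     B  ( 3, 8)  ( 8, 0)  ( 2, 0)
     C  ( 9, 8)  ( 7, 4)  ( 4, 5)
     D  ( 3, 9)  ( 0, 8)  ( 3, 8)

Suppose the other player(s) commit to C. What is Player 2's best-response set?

u_2(P vs C) = 8
u_2(Q vs C) = 4
u_2(R vs C) = 5
max payoff 8 at {P}

argmax u_2 = {P}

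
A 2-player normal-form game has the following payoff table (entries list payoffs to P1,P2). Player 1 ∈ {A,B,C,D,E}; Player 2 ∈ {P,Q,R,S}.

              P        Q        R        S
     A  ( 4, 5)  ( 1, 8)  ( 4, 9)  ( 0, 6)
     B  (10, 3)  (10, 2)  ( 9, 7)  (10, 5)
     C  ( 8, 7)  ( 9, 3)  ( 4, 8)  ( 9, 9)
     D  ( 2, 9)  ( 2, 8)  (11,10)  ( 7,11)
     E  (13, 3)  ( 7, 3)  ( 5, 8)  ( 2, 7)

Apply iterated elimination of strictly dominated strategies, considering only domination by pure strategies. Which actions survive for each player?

IESDS → P1:{B,D} P2:{R,S}

P1 drop A (B beats it: P:10>4 Q:10>1 R:9>4 S:10>0)
P1 drop C (B beats it: P:10>8 Q:10>9 R:9>4 S:10>9)
P2 drop P (R beats it: B:7>3 D:10>9 E:8>3)
P1 drop E (B beats it: Q:10>7 R:9>5 S:10>2)
P2 drop Q (R beats it: B:7>2 D:10>8)
P1→{B,D} P2→{R,S}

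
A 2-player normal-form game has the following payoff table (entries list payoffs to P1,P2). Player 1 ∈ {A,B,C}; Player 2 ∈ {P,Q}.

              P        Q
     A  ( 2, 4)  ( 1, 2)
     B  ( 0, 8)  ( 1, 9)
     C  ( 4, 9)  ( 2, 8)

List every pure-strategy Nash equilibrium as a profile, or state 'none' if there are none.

PSNE = {(C,P)}

(A,P): not NE [P1→C gives 4>2]
(A,Q): not NE [P1→C gives 2>1; P2→P gives 4>2]
(B,P): not NE [P1→C gives 4>0; P2→Q gives 9>8]
(B,Q): not NE [P1→C gives 2>1]
(C,P): NE
(C,Q): not NE [P2→P gives 9>8]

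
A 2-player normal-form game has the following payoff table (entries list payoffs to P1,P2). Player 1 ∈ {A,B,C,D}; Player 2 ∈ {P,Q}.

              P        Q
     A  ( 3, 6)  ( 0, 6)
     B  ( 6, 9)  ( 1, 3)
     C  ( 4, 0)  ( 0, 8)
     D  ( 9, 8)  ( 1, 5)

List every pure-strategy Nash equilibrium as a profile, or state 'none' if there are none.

(A,P): not NE [P1→D gives 9>3]
(A,Q): not NE [P1→D gives 1>0]
(B,P): not NE [P1→D gives 9>6]
(B,Q): not NE [P2→P gives 9>3]
(C,P): not NE [P1→D gives 9>4; P2→Q gives 8>0]
(C,Q): not NE [P1→D gives 1>0]
(D,P): NE
(D,Q): not NE [P2→P gives 8>5]

PSNE = {(D,P)}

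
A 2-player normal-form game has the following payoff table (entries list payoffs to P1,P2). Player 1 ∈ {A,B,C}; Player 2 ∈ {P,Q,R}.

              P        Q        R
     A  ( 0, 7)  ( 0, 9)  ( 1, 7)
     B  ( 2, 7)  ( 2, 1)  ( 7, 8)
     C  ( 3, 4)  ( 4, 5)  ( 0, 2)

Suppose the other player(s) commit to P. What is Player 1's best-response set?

BR_1 = {C}

u_1(A vs P) = 0
u_1(B vs P) = 2
u_1(C vs P) = 3
max payoff 3 at {C}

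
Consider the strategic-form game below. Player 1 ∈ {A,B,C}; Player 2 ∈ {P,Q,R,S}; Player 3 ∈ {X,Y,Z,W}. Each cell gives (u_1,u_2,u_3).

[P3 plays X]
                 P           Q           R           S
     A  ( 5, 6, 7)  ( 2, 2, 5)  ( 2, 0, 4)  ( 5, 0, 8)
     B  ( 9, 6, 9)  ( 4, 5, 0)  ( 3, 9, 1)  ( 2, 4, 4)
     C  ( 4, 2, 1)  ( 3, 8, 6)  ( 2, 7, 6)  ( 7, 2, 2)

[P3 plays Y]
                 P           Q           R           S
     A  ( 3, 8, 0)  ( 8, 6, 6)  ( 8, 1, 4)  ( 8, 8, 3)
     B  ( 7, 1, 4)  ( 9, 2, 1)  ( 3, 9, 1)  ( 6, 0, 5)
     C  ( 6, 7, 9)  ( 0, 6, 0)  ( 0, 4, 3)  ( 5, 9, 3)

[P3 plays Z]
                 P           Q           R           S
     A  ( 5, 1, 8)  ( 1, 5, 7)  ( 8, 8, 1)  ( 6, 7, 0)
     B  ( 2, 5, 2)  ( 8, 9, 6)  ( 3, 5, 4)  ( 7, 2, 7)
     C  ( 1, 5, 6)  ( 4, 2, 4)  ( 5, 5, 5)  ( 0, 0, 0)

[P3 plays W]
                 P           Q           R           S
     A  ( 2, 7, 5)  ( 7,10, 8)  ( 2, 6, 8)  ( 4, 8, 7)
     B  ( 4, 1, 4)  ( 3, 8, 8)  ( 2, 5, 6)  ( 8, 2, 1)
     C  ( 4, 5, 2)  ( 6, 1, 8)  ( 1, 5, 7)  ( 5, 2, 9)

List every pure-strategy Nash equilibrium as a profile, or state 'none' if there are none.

(A,P,X): not NE [P1→B gives 9>5; P3→Z gives 8>7]
(A,P,Y): not NE [P1→B gives 7>3; P3→Z gives 8>0]
(A,P,Z): not NE [P2→R gives 8>1]
(A,P,W): not NE [P1→C gives 4>2; P2→Q gives 10>7; P3→Z gives 8>5]
(A,Q,X): not NE [P1→B gives 4>2; P2→P gives 6>2; P3→W gives 8>5]
(A,Q,Y): not NE [P1→B gives 9>8; P2→S gives 8>6; P3→W gives 8>6]
(A,Q,Z): not NE [P1→B gives 8>1; P2→R gives 8>5; P3→W gives 8>7]
(A,Q,W): NE
(A,R,X): not NE [P1→B gives 3>2; P2→P gives 6>0; P3→W gives 8>4]
(A,R,Y): not NE [P2→S gives 8>1; P3→W gives 8>4]
(A,R,Z): not NE [P3→W gives 8>1]
(A,R,W): not NE [P2→Q gives 10>6]
(A,S,X): not NE [P1→C gives 7>5; P2→P gives 6>0]
(A,S,Y): not NE [P3→X gives 8>3]
(A,S,Z): not NE [P1→B gives 7>6; P2→R gives 8>7; P3→X gives 8>0]
(A,S,W): not NE [P1→B gives 8>4; P2→Q gives 10>8; P3→X gives 8>7]
(B,P,X): not NE [P2→R gives 9>6]
(B,P,Y): not NE [P2→R gives 9>1; P3→X gives 9>4]
(B,P,Z): not NE [P1→A gives 5>2; P2→Q gives 9>5; P3→X gives 9>2]
(B,P,W): not NE [P2→Q gives 8>1; P3→X gives 9>4]
(B,Q,X): not NE [P2→R gives 9>5; P3→W gives 8>0]
(B,Q,Y): not NE [P2→R gives 9>2; P3→W gives 8>1]
(B,Q,Z): not NE [P3→W gives 8>6]
(B,Q,W): not NE [P1→A gives 7>3]
(B,R,X): not NE [P3→W gives 6>1]
(B,R,Y): not NE [P1→A gives 8>3; P3→W gives 6>1]
(B,R,Z): not NE [P1→A gives 8>3; P2→Q gives 9>5; P3→W gives 6>4]
(B,R,W): not NE [P2→Q gives 8>5]
(B,S,X): not NE [P1→C gives 7>2; P2→R gives 9>4; P3→Z gives 7>4]
(B,S,Y): not NE [P1→A gives 8>6; P2→R gives 9>0; P3→Z gives 7>5]
(B,S,Z): not NE [P2→Q gives 9>2]
(B,S,W): not NE [P2→Q gives 8>2; P3→Z gives 7>1]
(C,P,X): not NE [P1→B gives 9>4; P2→Q gives 8>2; P3→Y gives 9>1]
(C,P,Y): not NE [P1→B gives 7>6; P2→S gives 9>7]
(C,P,Z): not NE [P1→A gives 5>1; P3→Y gives 9>6]
(C,P,W): not NE [P3→Y gives 9>2]
(C,Q,X): not NE [P1→B gives 4>3; P3→W gives 8>6]
(C,Q,Y): not NE [P1→B gives 9>0; P2→S gives 9>6; P3→W gives 8>0]
(C,Q,Z): not NE [P1→B gives 8>4; P2→R gives 5>2; P3→W gives 8>4]
(C,Q,W): not NE [P1→A gives 7>6; P2→R gives 5>1]
(C,R,X): not NE [P1→B gives 3>2; P2→Q gives 8>7; P3→W gives 7>6]
(C,R,Y): not NE [P1→A gives 8>0; P2→S gives 9>4; P3→W gives 7>3]
(C,R,Z): not NE [P1→A gives 8>5; P3→W gives 7>5]
(C,R,W): not NE [P1→B gives 2>1]
(C,S,X): not NE [P2→Q gives 8>2; P3→W gives 9>2]
(C,S,Y): not NE [P1→A gives 8>5; P3→W gives 9>3]
(C,S,Z): not NE [P1→B gives 7>0; P2→R gives 5>0; P3→W gives 9>0]
(C,S,W): not NE [P1→B gives 8>5; P2→R gives 5>2]

Nash profiles: (A,Q,W)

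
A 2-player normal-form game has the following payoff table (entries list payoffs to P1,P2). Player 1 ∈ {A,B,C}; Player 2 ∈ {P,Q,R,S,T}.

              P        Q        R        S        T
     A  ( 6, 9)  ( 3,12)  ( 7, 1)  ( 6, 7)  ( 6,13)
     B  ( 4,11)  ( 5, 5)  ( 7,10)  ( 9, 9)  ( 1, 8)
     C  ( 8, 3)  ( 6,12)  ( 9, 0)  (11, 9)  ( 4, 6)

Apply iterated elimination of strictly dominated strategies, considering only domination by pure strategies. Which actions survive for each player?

Survivors P1:{A,C} P2:{Q,T}

P1 drop B (C beats it: P:8>4 Q:6>5 R:9>7 S:11>9 T:4>1)
P2 drop P (Q beats it: A:12>9 C:12>3)
P2 drop R (Q beats it: A:12>1 C:12>0)
P2 drop S (Q beats it: A:12>7 C:12>9)
P1→{A,C} P2→{Q,T}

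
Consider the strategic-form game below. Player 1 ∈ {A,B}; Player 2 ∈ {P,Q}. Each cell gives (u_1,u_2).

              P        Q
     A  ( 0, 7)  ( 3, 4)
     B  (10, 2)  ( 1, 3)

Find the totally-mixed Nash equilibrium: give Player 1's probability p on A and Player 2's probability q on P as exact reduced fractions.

P1 indiff ⇒ q·0+(1-q)·3 = q·10+(1-q)·1 ⇒ q(-10) = (1-q)(-2) ⇒ q = 1/6
P2 indiff ⇒ p·7+(1-p)·2 = p·4+(1-p)·3 ⇒ p(3) = (1-p)(1) ⇒ p = 1/4

(p,q) = (1/4, 1/6)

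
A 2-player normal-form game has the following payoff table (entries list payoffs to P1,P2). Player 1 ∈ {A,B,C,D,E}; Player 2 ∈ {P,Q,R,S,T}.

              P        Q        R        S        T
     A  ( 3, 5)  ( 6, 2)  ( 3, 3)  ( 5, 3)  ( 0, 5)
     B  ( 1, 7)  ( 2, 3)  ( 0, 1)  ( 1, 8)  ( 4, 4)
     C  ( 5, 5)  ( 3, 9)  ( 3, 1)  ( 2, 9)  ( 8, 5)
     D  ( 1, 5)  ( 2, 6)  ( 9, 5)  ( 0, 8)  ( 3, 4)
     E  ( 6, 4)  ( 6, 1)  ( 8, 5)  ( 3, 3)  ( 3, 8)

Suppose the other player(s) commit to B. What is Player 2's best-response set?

u_2(P vs B) = 7
u_2(Q vs B) = 3
u_2(R vs B) = 1
u_2(S vs B) = 8
u_2(T vs B) = 4
max payoff 8 at {S}

argmax u_2 = {S}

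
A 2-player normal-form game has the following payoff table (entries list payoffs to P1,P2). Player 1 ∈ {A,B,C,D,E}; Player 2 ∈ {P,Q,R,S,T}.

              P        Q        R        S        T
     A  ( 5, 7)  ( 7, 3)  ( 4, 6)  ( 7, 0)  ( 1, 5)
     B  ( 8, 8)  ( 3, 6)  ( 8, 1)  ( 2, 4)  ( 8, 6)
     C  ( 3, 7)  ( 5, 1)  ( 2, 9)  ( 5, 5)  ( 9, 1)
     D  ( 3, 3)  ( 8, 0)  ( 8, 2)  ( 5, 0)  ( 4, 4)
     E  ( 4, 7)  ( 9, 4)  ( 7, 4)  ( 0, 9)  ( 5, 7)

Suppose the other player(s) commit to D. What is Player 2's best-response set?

P2 best: {T}

u_2(P vs D) = 3
u_2(Q vs D) = 0
u_2(R vs D) = 2
u_2(S vs D) = 0
u_2(T vs D) = 4
max payoff 4 at {T}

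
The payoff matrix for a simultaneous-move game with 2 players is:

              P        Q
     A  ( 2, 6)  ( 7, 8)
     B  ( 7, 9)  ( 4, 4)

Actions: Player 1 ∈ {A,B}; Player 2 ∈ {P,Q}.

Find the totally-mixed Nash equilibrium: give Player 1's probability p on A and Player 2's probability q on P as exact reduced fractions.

P1 indiff ⇒ q·2+(1-q)·7 = q·7+(1-q)·4 ⇒ q(-5) = (1-q)(-3) ⇒ q = 3/8
P2 indiff ⇒ p·6+(1-p)·9 = p·8+(1-p)·4 ⇒ p(-2) = (1-p)(-5) ⇒ p = 5/7

(p,q) = (5/7, 3/8)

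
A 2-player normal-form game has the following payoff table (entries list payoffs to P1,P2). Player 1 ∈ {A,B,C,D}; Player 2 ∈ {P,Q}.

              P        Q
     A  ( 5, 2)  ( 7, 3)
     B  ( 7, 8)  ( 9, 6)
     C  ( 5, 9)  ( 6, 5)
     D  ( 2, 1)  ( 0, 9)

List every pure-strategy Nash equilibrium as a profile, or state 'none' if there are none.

(A,P): not NE [P1→B gives 7>5; P2→Q gives 3>2]
(A,Q): not NE [P1→B gives 9>7]
(B,P): NE
(B,Q): not NE [P2→P gives 8>6]
(C,P): not NE [P1→B gives 7>5]
(C,Q): not NE [P1→B gives 9>6; P2→P gives 9>5]
(D,P): not NE [P1→B gives 7>2; P2→Q gives 9>1]
(D,Q): not NE [P1→B gives 9>0]

PSNE = {(B,P)}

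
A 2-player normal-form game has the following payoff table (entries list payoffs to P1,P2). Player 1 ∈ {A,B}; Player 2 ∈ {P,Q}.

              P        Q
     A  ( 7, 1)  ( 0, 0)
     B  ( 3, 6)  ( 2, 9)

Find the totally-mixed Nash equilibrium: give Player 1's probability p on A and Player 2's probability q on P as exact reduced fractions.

P1 mixes 3/4 on A; P2 mixes 1/3 on P

P1 indiff ⇒ q·7+(1-q)·0 = q·3+(1-q)·2 ⇒ q(4) = (1-q)(2) ⇒ q = 1/3
P2 indiff ⇒ p·1+(1-p)·6 = p·0+(1-p)·9 ⇒ p(1) = (1-p)(3) ⇒ p = 3/4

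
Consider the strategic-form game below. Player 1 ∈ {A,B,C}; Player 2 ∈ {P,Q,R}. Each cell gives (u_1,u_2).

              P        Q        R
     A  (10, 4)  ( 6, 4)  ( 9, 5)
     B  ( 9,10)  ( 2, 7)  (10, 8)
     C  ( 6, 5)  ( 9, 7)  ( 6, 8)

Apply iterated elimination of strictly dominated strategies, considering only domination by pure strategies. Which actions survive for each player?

P2 drop Q (R beats it: A:5>4 B:8>7 C:8>7)
P1 drop C (A beats it: P:10>6 R:9>6)
P1→{A,B} P2→{P,R}

Remaining: P1:{A,B} P2:{P,R}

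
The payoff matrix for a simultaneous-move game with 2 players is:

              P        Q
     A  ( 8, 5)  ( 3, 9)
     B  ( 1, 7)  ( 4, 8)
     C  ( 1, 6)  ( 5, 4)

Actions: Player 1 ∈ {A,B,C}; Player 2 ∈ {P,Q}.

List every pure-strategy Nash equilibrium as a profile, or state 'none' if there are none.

No pure NE.

(A,P): not NE [P2→Q gives 9>5]
(A,Q): not NE [P1→C gives 5>3]
(B,P): not NE [P1→A gives 8>1; P2→Q gives 8>7]
(B,Q): not NE [P1→C gives 5>4]
(C,P): not NE [P1→A gives 8>1]
(C,Q): not NE [P2→P gives 6>4]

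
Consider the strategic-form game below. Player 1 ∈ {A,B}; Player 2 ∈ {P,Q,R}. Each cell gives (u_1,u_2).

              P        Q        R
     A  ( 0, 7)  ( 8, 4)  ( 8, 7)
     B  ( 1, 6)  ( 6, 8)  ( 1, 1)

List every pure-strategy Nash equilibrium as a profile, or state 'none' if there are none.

(A,P): not NE [P1→B gives 1>0]
(A,Q): not NE [P2→R gives 7>4]
(A,R): NE
(B,P): not NE [P2→Q gives 8>6]
(B,Q): not NE [P1→A gives 8>6]
(B,R): not NE [P1→A gives 8>1; P2→Q gives 8>1]

NE set: (A,R)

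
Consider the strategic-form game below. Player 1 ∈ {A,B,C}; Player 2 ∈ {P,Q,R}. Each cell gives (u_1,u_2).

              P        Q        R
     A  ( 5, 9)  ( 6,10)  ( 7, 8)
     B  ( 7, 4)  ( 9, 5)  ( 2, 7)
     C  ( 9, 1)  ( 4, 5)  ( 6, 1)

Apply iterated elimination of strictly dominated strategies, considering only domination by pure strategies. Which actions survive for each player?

Remaining: P1:{A,B} P2:{Q,R}

P2 drop P (Q beats it: A:10>9 B:5>4 C:5>1)
P1 drop C (A beats it: Q:6>4 R:7>6)
P1→{A,B} P2→{Q,R}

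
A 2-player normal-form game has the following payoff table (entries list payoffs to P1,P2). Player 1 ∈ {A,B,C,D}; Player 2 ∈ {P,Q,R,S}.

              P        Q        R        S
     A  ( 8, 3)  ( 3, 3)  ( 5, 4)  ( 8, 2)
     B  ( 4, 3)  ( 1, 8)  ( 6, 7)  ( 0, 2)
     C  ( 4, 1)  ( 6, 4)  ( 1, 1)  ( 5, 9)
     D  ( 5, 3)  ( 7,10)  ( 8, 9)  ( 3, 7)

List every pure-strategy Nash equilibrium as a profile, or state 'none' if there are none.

NE set: (D,Q)

(A,P): not NE [P2→R gives 4>3]
(A,Q): not NE [P1→D gives 7>3; P2→R gives 4>3]
(A,R): not NE [P1→D gives 8>5]
(A,S): not NE [P2→R gives 4>2]
(B,P): not NE [P1→A gives 8>4; P2→Q gives 8>3]
(B,Q): not NE [P1→D gives 7>1]
(B,R): not NE [P1→D gives 8>6; P2→Q gives 8>7]
(B,S): not NE [P1→A gives 8>0; P2→Q gives 8>2]
(C,P): not NE [P1→A gives 8>4; P2→S gives 9>1]
(C,Q): not NE [P1→D gives 7>6; P2→S gives 9>4]
(C,R): not NE [P1→D gives 8>1; P2→S gives 9>1]
(C,S): not NE [P1→A gives 8>5]
(D,P): not NE [P1→A gives 8>5; P2→Q gives 10>3]
(D,Q): NE
(D,R): not NE [P2→Q gives 10>9]
(D,S): not NE [P1→A gives 8>3; P2→Q gives 10>7]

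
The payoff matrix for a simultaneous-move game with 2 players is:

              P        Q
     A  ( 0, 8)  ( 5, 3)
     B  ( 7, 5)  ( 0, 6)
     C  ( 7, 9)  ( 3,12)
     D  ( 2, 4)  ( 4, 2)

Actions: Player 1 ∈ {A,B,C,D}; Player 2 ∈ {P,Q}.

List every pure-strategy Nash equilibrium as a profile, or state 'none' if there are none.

(A,P): not NE [P1→C gives 7>0]
(A,Q): not NE [P2→P gives 8>3]
(B,P): not NE [P2→Q gives 6>5]
(B,Q): not NE [P1→A gives 5>0]
(C,P): not NE [P2→Q gives 12>9]
(C,Q): not NE [P1→A gives 5>3]
(D,P): not NE [P1→C gives 7>2]
(D,Q): not NE [P1→A gives 5>4; P2→P gives 4>2]

Equilibria: none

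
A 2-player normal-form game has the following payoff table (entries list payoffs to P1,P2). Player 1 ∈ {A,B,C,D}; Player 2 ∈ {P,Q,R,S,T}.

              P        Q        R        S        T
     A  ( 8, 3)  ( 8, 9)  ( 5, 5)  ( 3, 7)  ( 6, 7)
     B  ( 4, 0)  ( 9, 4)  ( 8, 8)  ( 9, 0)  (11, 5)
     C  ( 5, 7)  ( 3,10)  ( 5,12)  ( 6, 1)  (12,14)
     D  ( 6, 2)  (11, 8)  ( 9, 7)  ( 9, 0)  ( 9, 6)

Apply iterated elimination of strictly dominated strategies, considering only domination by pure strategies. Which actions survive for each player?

P2 drop P (Q beats it: A:9>3 B:4>0 C:10>7 D:8>2)
P1 drop A (B beats it: Q:9>8 R:8>5 S:9>3 T:11>6)
P2 drop S (Q beats it: B:4>0 C:10>1 D:8>0)
P1→{B,C,D} P2→{Q,R,T}

Survivors P1:{B,C,D} P2:{Q,R,T}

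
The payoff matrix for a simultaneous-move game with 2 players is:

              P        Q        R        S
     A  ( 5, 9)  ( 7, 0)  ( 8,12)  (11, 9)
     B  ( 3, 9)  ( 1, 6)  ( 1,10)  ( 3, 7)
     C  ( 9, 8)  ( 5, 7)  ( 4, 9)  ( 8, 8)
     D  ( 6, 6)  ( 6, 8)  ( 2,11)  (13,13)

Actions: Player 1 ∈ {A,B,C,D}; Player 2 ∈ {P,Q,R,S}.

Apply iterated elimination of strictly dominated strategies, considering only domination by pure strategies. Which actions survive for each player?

P1 drop B (A beats it: P:5>3 Q:7>1 R:8>1 S:11>3)
P2 drop P (R beats it: A:12>9 C:9>8 D:11>6)
P1 drop C (A beats it: Q:7>5 R:8>4 S:11>8)
P2 drop Q (R beats it: A:12>0 D:11>8)
P1→{A,D} P2→{R,S}

IESDS → P1:{A,D} P2:{R,S}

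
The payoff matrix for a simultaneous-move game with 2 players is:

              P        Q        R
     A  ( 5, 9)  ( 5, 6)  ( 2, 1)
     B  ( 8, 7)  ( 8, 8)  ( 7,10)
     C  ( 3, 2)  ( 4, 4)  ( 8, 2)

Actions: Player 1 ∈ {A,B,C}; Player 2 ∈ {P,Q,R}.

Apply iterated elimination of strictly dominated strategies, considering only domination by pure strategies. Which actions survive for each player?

P1 drop A (B beats it: P:8>5 Q:8>5 R:7>2)
P2 drop P (Q beats it: B:8>7 C:4>2)
P1→{B,C} P2→{Q,R}

Remaining: P1:{B,C} P2:{Q,R}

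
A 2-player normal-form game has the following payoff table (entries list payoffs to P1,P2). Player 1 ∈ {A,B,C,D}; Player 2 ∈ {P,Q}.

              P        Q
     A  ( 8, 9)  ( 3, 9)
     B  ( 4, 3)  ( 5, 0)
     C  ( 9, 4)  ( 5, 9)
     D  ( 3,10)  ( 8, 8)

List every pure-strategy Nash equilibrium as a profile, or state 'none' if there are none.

No pure NE.

(A,P): not NE [P1→C gives 9>8]
(A,Q): not NE [P1→D gives 8>3]
(B,P): not NE [P1→C gives 9>4]
(B,Q): not NE [P1→D gives 8>5; P2→P gives 3>0]
(C,P): not NE [P2→Q gives 9>4]
(C,Q): not NE [P1→D gives 8>5]
(D,P): not NE [P1→C gives 9>3]
(D,Q): not NE [P2→P gives 10>8]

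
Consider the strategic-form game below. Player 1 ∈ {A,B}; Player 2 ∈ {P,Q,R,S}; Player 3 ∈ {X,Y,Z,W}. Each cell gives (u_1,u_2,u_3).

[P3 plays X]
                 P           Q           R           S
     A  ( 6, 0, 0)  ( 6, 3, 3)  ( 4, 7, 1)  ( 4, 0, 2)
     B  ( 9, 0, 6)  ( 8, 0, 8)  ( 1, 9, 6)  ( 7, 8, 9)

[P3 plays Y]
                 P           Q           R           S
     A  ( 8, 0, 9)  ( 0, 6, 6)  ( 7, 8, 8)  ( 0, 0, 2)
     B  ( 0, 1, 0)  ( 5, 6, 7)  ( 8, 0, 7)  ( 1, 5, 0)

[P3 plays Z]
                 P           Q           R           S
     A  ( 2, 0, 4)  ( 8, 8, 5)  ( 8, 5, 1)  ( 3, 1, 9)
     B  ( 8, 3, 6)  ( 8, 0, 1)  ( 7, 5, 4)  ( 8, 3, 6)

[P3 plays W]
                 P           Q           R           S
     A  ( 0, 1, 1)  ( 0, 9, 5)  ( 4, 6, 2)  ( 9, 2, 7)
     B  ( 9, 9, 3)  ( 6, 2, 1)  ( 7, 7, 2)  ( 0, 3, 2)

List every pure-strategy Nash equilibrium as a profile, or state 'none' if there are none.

(A,P,X): not NE [P1→B gives 9>6; P2→R gives 7>0; P3→Y gives 9>0]
(A,P,Y): not NE [P2→R gives 8>0]
(A,P,Z): not NE [P1→B gives 8>2; P2→Q gives 8>0; P3→Y gives 9>4]
(A,P,W): not NE [P1→B gives 9>0; P2→Q gives 9>1; P3→Y gives 9>1]
(A,Q,X): not NE [P1→B gives 8>6; P2→R gives 7>3; P3→Y gives 6>3]
(A,Q,Y): not NE [P1→B gives 5>0; P2→R gives 8>6]
(A,Q,Z): not NE [P3→Y gives 6>5]
(A,Q,W): not NE [P1→B gives 6>0; P3→Y gives 6>5]
(A,R,X): not NE [P3→Y gives 8>1]
(A,R,Y): not NE [P1→B gives 8>7]
(A,R,Z): not NE [P2→Q gives 8>5; P3→Y gives 8>1]
(A,R,W): not NE [P1→B gives 7>4; P2→Q gives 9>6; P3→Y gives 8>2]
(A,S,X): not NE [P1→B gives 7>4; P2→R gives 7>0; P3→Z gives 9>2]
(A,S,Y): not NE [P1→B gives 1>0; P2→R gives 8>0; P3→Z gives 9>2]
(A,S,Z): not NE [P1→B gives 8>3; P2→Q gives 8>1]
(A,S,W): not NE [P2→Q gives 9>2; P3→Z gives 9>7]
(B,P,X): not NE [P2→R gives 9>0]
(B,P,Y): not NE [P1→A gives 8>0; P2→Q gives 6>1; P3→Z gives 6>0]
(B,P,Z): not NE [P2→R gives 5>3]
(B,P,W): not NE [P3→Z gives 6>3]
(B,Q,X): not NE [P2→R gives 9>0]
(B,Q,Y): not NE [P3→X gives 8>7]
(B,Q,Z): not NE [P2→R gives 5>0; P3→X gives 8>1]
(B,Q,W): not NE [P2→P gives 9>2; P3→X gives 8>1]
(B,R,X): not NE [P1→A gives 4>1; P3→Y gives 7>6]
(B,R,Y): not NE [P2→Q gives 6>0]
(B,R,Z): not NE [P1→A gives 8>7; P3→Y gives 7>4]
(B,R,W): not NE [P2→P gives 9>7; P3→Y gives 7>2]
(B,S,X): not NE [P2→R gives 9>8]
(B,S,Y): not NE [P2→Q gives 6>5; P3→X gives 9>0]
(B,S,Z): not NE [P2→R gives 5>3; P3→X gives 9>6]
(B,S,W): not NE [P1→A gives 9>0; P2→P gives 9>3; P3→X gives 9>2]

PSNE: ∅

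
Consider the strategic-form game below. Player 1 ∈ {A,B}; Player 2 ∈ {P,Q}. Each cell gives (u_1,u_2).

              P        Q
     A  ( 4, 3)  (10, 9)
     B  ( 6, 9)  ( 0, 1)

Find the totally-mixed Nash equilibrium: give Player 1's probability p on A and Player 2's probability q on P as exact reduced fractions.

P1 mixes 4/7 on A; P2 mixes 5/6 on P

P1 indiff ⇒ q·4+(1-q)·10 = q·6+(1-q)·0 ⇒ q(-2) = (1-q)(-10) ⇒ q = 5/6
P2 indiff ⇒ p·3+(1-p)·9 = p·9+(1-p)·1 ⇒ p(-6) = (1-p)(-8) ⇒ p = 4/7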